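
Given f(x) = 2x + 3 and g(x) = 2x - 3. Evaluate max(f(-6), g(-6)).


f(-6) = -9
g(-6) = -15
max = -9

-9


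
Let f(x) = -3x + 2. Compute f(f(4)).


f(4) = -10
f(-10) = 32

32


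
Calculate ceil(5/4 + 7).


5/4 = 1.25
1.25 + 7 = 8.25
ceil(8.25) = 9

9


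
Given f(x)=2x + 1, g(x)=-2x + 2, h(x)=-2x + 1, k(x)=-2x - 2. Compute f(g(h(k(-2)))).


k(-2) = 2
h(2) = -3
g(-3) = 8
f(8) = 17

17


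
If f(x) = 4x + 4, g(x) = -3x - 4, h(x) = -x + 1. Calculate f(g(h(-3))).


-60


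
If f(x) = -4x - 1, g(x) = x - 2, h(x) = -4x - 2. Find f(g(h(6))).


111


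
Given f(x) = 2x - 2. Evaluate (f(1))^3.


0


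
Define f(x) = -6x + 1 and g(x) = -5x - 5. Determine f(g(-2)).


g(-2) = 5
f(5) = -29

-29


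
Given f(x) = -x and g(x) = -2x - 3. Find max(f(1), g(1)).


f(1) = -1
g(1) = -5
max = -1

-1


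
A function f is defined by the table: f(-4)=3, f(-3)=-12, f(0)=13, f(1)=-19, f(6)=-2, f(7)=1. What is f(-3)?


Reading from the table at x = -3

-12


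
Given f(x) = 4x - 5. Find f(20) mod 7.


f(20) = 75
75 mod 7 = 5

5


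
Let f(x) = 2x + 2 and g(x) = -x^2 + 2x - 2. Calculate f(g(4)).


g(4) = -10
f(-10) = -18

-18


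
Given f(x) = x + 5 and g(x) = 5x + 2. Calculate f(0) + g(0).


f(0) = 5
g(0) = 2
Sum = 7

7


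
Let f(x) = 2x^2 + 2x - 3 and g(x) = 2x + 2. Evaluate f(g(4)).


g(4) = 10
f(10) = 2*(10)^2 + 2*(10) - 3 = 217

217


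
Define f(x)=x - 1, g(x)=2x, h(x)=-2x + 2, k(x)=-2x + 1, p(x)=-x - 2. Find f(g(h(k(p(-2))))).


p(-2) = 0
k(0) = 1
h(1) = 0
g(0) = 0
f(0) = -1

-1


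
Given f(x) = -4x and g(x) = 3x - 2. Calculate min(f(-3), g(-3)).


f(-3) = 12
g(-3) = -11
min = -11

-11


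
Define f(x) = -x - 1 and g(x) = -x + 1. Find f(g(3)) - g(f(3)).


f(g(3)) = 1
g(f(3)) = 5
Difference = -4

-4


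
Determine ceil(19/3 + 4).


19/3 = 6.3333
6.3333 + 4 = 10.3333
ceil(10.3333) = 11

11


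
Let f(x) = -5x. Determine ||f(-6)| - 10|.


f(-6) = 30
|30| = 30
|30 - 10| = 20

20


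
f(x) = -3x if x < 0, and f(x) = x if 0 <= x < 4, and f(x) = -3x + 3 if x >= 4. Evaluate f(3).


3


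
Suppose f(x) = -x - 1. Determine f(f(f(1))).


f(1) = -2
f(-2) = 1
f(1) = -2

-2


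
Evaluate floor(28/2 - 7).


28/2 = 14
14 - 7 = 7
floor(7) = 7

7


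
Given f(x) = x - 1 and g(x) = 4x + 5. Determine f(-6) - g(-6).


f(-6) = -7
g(-6) = -19
Difference = 12

12


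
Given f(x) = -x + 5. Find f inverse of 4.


Solve -x + 5 = 4
x = (4 - 5) / (-1) = 1

1


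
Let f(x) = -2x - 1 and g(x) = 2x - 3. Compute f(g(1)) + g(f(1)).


f(g(1)) = 1
g(f(1)) = -9
Sum = -8

-8


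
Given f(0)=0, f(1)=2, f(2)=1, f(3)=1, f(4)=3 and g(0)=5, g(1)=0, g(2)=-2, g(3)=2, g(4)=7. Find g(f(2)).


0


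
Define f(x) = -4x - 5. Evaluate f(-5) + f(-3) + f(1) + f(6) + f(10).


f(-5) = 15
f(-3) = 7
f(1) = -9
f(6) = -29
f(10) = -45
Sum = -61

-61


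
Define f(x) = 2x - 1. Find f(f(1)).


1


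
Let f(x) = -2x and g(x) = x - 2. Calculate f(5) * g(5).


f(5) = -10
g(5) = 3
Product = -30

-30


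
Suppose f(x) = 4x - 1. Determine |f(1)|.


3


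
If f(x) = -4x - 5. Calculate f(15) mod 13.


f(15) = -65
-65 mod 13 = 0

0


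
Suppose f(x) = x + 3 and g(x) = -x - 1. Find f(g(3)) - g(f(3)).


f(g(3)) = -1
g(f(3)) = -7
Difference = 6

6


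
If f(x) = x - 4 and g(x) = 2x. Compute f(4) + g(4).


f(4) = 0
g(4) = 8
Sum = 8

8


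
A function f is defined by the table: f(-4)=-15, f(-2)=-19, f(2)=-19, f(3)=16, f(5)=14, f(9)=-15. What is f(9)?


Reading from the table at x = 9

-15


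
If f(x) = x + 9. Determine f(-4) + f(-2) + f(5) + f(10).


f(-4) = 5
f(-2) = 7
f(5) = 14
f(10) = 19
Sum = 45

45


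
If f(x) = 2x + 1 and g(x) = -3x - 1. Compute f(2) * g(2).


f(2) = 5
g(2) = -7
Product = -35

-35


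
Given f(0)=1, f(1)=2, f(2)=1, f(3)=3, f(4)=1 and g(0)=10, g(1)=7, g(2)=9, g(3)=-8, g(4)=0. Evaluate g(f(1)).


f(1) = 2
g(2) = 9

9


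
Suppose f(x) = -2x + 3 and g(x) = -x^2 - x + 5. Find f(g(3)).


g(3) = -7
f(-7) = 17

17


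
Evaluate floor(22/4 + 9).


22/4 = 5.5
5.5 + 9 = 14.5
floor(14.5) = 14

14


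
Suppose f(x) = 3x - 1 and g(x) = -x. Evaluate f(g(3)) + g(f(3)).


f(g(3)) = -10
g(f(3)) = -8
Sum = -18

-18


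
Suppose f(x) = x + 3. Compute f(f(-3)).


3


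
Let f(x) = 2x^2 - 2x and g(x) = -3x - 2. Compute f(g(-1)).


g(-1) = 1
f(1) = 2*(1)^2 - 2*(1) = 0

0


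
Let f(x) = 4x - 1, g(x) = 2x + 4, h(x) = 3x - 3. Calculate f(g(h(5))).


111


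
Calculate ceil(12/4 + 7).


12/4 = 3
3 + 7 = 10
ceil(10) = 10

10


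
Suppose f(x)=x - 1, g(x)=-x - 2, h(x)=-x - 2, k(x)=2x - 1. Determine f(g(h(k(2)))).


k(2) = 3
h(3) = -5
g(-5) = 3
f(3) = 2

2


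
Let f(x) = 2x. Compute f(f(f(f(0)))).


0


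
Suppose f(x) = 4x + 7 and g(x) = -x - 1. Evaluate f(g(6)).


g(6) = -7
f(-7) = -21

-21


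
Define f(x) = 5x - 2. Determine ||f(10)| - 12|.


f(10) = 48
|48| = 48
|48 - 12| = 36

36


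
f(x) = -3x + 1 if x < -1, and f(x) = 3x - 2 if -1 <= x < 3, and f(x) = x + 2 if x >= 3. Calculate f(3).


5


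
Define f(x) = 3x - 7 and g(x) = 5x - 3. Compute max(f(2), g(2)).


f(2) = -1
g(2) = 7
max = 7

7


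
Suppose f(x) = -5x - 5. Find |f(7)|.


f(7) = -40
|-40| = 40

40


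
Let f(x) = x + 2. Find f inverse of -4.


Solve x + 2 = -4
x = (-4 - 2) / 1 = -6

-6


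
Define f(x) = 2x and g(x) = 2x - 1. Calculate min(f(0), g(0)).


f(0) = 0
g(0) = -1
min = -1

-1


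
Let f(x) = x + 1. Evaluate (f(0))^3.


f(0) = 1
(1)^3 = 1

1


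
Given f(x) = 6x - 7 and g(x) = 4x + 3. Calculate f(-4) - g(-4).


f(-4) = -31
g(-4) = -13
Difference = -18

-18


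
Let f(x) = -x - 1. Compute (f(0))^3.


f(0) = -1
(-1)^3 = -1

-1


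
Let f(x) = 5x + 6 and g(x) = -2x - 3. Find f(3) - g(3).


f(3) = 21
g(3) = -9
Difference = 30

30


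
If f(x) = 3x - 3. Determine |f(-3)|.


12


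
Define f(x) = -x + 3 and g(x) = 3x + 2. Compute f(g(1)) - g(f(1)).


f(g(1)) = -2
g(f(1)) = 8
Difference = -10

-10


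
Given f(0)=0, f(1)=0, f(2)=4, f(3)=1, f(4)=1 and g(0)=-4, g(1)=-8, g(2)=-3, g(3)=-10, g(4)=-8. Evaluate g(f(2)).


f(2) = 4
g(4) = -8

-8


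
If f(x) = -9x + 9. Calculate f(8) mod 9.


f(8) = -63
-63 mod 9 = 0

0


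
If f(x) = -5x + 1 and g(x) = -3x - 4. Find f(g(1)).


g(1) = -7
f(-7) = 36

36


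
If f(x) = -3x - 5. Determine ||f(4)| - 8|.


f(4) = -17
|-17| = 17
|17 - 8| = 9

9


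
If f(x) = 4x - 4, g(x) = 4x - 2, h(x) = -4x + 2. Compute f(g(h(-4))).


h(-4) = 18
g(18) = 70
f(70) = 276

276


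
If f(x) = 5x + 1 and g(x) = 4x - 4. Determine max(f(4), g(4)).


f(4) = 21
g(4) = 12
max = 21

21


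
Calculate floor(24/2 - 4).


24/2 = 12
12 - 4 = 8
floor(8) = 8

8


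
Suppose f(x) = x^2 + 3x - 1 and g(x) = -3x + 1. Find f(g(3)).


g(3) = -8
f(-8) = 1*(-8)^2 + 3*(-8) - 1 = 39

39


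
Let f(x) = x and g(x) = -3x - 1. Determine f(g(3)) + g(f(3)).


-20


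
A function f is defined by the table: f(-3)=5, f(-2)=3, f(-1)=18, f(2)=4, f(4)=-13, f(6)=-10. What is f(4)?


Reading from the table at x = 4

-13


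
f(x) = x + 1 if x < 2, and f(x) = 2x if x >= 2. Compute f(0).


0 satisfies x < 2
f(0) = 1

1


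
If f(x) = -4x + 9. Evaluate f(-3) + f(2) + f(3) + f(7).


f(-3) = 21
f(2) = 1
f(3) = -3
f(7) = -19
Sum = 0

0


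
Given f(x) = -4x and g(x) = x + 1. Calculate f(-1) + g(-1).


f(-1) = 4
g(-1) = 0
Sum = 4

4


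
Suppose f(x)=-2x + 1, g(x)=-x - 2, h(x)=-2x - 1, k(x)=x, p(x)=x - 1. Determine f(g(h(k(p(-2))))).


p(-2) = -3
k(-3) = -3
h(-3) = 5
g(5) = -7
f(-7) = 15

15


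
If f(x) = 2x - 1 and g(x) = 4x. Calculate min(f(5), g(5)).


f(5) = 9
g(5) = 20
min = 9

9


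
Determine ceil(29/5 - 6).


29/5 = 5.8
5.8 - 6 = -0.2
ceil(-0.2) = 0

0


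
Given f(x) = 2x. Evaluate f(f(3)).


f(3) = 6
f(6) = 12

12


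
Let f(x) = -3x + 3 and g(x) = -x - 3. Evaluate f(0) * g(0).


f(0) = 3
g(0) = -3
Product = -9

-9


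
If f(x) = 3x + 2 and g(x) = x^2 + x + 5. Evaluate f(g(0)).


g(0) = 5
f(5) = 17

17


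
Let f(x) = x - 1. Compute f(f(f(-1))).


-4


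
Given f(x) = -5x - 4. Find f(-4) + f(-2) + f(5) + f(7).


f(-4) = 16
f(-2) = 6
f(5) = -29
f(7) = -39
Sum = -46

-46


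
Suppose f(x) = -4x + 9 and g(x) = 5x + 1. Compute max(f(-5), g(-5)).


f(-5) = 29
g(-5) = -24
max = 29

29


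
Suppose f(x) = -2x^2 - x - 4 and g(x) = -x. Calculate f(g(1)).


g(1) = -1
f(-1) = (-2)*(-1)^2 - 1*(-1) - 4 = -5

-5


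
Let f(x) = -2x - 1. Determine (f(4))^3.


-729


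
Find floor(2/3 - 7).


2/3 = 0.6667
0.6667 - 7 = -6.3333
floor(-6.3333) = -7

-7


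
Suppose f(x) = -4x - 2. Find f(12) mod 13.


f(12) = -50
-50 mod 13 = 2

2


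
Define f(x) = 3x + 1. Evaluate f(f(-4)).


f(-4) = -11
f(-11) = -32

-32


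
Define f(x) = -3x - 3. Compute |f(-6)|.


f(-6) = 15
|15| = 15

15


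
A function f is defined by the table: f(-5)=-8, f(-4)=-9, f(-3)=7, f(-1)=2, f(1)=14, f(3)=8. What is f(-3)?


Reading from the table at x = -3

7


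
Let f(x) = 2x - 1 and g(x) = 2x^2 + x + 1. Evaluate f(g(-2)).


g(-2) = 7
f(7) = 13

13


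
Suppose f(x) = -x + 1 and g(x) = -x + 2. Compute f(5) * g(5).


f(5) = -4
g(5) = -3
Product = 12

12


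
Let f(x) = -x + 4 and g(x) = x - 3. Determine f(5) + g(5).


f(5) = -1
g(5) = 2
Sum = 1

1


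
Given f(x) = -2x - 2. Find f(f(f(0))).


-6


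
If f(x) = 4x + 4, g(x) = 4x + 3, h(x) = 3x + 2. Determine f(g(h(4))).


h(4) = 14
g(14) = 59
f(59) = 240

240


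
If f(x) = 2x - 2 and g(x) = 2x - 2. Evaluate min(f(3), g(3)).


f(3) = 4
g(3) = 4
min = 4

4


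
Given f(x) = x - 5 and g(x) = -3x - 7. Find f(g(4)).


g(4) = -19
f(-19) = -24

-24


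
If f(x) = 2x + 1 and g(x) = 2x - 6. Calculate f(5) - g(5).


7


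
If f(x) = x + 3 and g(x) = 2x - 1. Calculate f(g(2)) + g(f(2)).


f(g(2)) = 6
g(f(2)) = 9
Sum = 15

15


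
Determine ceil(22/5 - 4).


1


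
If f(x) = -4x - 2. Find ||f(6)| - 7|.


19


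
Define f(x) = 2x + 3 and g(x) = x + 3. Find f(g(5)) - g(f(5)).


f(g(5)) = 19
g(f(5)) = 16
Difference = 3

3


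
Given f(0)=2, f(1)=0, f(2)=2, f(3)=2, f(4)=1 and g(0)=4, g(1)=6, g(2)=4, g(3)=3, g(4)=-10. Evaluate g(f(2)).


4


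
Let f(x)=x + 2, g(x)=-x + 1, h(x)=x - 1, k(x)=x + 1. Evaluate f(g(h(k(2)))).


k(2) = 3
h(3) = 2
g(2) = -1
f(-1) = 1

1


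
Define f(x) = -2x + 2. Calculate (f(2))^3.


f(2) = -2
(-2)^3 = -8

-8


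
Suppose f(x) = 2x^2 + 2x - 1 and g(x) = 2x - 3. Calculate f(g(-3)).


g(-3) = -9
f(-9) = 2*(-9)^2 + 2*(-9) - 1 = 143

143


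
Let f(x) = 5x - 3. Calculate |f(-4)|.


f(-4) = -23
|-23| = 23

23


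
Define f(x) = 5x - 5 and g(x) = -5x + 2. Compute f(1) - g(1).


f(1) = 0
g(1) = -3
Difference = 3

3


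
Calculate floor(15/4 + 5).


15/4 = 3.75
3.75 + 5 = 8.75
floor(8.75) = 8

8


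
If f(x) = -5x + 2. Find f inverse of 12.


Solve -5x + 2 = 12
x = (12 - 2) / (-5) = -2

-2


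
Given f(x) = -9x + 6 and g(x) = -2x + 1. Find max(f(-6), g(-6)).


f(-6) = 60
g(-6) = 13
max = 60

60


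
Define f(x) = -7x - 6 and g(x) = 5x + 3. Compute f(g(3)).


g(3) = 18
f(18) = -132

-132


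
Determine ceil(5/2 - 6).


5/2 = 2.5
2.5 - 6 = -3.5
ceil(-3.5) = -3

-3


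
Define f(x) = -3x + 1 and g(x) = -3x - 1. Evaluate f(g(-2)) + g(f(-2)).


f(g(-2)) = -14
g(f(-2)) = -22
Sum = -36

-36


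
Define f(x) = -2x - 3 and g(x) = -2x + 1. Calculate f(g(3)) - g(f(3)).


-12


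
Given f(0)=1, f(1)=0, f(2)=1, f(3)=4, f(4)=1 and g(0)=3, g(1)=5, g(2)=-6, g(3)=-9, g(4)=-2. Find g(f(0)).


f(0) = 1
g(1) = 5

5


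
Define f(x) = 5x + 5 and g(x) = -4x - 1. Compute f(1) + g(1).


5


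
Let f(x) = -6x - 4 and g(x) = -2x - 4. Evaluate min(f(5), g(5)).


f(5) = -34
g(5) = -14
min = -34

-34


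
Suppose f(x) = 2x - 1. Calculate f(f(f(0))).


f(0) = -1
f(-1) = -3
f(-3) = -7

-7


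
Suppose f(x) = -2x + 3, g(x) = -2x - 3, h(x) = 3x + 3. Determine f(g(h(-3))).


h(-3) = -6
g(-6) = 9
f(9) = -15

-15


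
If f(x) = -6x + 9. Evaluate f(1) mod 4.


f(1) = 3
3 mod 4 = 3

3


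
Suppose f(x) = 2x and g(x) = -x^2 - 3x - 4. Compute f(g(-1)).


g(-1) = -2
f(-2) = -4

-4


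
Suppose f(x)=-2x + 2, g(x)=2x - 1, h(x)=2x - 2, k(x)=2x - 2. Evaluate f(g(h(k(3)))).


k(3) = 4
h(4) = 6
g(6) = 11
f(11) = -20

-20


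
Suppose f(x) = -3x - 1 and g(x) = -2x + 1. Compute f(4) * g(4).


f(4) = -13
g(4) = -7
Product = 91

91


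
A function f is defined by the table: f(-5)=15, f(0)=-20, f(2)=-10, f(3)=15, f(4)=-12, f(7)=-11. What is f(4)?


Reading from the table at x = 4

-12


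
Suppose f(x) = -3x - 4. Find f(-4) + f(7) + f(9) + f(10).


f(-4) = 8
f(7) = -25
f(9) = -31
f(10) = -34
Sum = -82

-82


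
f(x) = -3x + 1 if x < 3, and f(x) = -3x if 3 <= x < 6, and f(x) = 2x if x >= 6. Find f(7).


14


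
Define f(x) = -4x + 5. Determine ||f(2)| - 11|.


f(2) = -3
|-3| = 3
|3 - 11| = 8

8


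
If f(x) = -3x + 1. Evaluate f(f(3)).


f(3) = -8
f(-8) = 25

25


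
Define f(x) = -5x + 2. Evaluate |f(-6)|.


32


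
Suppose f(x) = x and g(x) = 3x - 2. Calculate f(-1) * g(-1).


f(-1) = -1
g(-1) = -5
Product = 5

5


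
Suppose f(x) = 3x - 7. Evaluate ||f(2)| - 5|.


f(2) = -1
|-1| = 1
|1 - 5| = 4

4


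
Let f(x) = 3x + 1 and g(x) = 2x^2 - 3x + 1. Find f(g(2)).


g(2) = 3
f(3) = 10

10


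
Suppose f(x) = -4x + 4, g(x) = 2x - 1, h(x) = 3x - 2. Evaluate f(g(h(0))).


h(0) = -2
g(-2) = -5
f(-5) = 24

24


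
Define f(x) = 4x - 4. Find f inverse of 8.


Solve 4x - 4 = 8
x = (8 + 4) / 4 = 3

3


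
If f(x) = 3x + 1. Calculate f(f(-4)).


-32


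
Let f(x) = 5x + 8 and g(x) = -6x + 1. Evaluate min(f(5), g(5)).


f(5) = 33
g(5) = -29
min = -29

-29


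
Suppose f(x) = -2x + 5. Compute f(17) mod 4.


f(17) = -29
-29 mod 4 = 3

3


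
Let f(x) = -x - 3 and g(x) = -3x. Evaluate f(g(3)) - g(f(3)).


f(g(3)) = 6
g(f(3)) = 18
Difference = -12

-12


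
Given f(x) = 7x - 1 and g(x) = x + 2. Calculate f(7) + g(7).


57


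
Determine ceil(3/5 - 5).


-4


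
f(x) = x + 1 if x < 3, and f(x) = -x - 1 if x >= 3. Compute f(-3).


-3 satisfies x < 3
f(-3) = -2

-2


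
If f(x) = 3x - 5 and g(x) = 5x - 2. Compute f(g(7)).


g(7) = 33
f(33) = 94

94


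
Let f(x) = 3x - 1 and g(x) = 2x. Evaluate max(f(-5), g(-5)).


-10


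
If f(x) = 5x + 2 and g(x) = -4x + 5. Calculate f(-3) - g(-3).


f(-3) = -13
g(-3) = 17
Difference = -30

-30


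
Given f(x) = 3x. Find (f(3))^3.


f(3) = 9
(9)^3 = 729

729


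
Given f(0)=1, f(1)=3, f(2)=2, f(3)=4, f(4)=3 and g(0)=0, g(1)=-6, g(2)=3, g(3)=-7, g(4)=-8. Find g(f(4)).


f(4) = 3
g(3) = -7

-7


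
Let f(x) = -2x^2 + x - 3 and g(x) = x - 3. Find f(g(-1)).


-39


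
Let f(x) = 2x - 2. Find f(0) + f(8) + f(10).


f(0) = -2
f(8) = 14
f(10) = 18
Sum = 30

30


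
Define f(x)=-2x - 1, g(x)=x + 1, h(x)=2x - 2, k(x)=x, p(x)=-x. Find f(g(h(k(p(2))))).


p(2) = -2
k(-2) = -2
h(-2) = -6
g(-6) = -5
f(-5) = 9

9


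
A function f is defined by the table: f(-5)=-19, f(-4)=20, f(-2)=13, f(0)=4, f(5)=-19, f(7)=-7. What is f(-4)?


Reading from the table at x = -4

20


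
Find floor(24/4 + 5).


11


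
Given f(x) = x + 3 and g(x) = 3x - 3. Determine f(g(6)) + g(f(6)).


f(g(6)) = 18
g(f(6)) = 24
Sum = 42

42


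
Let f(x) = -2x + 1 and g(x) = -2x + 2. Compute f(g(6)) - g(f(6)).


f(g(6)) = 21
g(f(6)) = 24
Difference = -3

-3


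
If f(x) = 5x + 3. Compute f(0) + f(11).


61


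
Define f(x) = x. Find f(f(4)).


f(4) = 4
f(4) = 4

4


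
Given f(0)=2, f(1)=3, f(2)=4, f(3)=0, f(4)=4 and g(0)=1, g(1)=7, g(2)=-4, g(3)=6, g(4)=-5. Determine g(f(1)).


f(1) = 3
g(3) = 6

6


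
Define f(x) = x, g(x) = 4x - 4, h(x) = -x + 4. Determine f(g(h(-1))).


h(-1) = 5
g(5) = 16
f(16) = 16

16


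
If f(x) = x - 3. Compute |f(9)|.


f(9) = 6
|6| = 6

6


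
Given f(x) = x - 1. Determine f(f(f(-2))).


f(-2) = -3
f(-3) = -4
f(-4) = -5

-5


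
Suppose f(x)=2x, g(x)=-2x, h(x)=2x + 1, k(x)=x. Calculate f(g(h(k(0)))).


-4


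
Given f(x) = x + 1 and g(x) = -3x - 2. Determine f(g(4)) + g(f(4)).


f(g(4)) = -13
g(f(4)) = -17
Sum = -30

-30


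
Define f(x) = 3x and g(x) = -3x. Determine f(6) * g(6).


f(6) = 18
g(6) = -18
Product = -324

-324


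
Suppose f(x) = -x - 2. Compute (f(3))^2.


f(3) = -5
(-5)^2 = 25

25


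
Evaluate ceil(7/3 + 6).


7/3 = 2.3333
2.3333 + 6 = 8.3333
ceil(8.3333) = 9

9


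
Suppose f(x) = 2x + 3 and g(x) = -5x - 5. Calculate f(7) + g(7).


-23


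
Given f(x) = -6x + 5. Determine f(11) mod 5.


f(11) = -61
-61 mod 5 = 4

4


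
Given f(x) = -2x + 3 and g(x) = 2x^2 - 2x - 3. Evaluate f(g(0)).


g(0) = -3
f(-3) = 9

9


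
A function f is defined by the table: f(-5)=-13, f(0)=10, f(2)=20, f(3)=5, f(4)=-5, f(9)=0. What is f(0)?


Reading from the table at x = 0

10


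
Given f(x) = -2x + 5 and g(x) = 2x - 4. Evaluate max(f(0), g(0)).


f(0) = 5
g(0) = -4
max = 5

5


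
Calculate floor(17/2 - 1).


17/2 = 8.5
8.5 - 1 = 7.5
floor(7.5) = 7

7


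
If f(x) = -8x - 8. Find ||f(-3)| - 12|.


f(-3) = 16
|16| = 16
|16 - 12| = 4

4


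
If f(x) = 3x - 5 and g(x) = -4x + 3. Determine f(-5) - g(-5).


f(-5) = -20
g(-5) = 23
Difference = -43

-43


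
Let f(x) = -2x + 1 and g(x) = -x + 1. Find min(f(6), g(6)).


f(6) = -11
g(6) = -5
min = -11

-11


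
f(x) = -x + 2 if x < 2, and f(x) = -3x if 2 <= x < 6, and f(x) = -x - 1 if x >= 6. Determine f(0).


0 satisfies x < 2
f(0) = 2

2


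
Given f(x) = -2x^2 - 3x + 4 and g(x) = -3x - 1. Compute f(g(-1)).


-10


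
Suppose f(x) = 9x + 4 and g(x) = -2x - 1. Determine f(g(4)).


g(4) = -9
f(-9) = -77

-77


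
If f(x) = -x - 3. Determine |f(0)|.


f(0) = -3
|-3| = 3

3


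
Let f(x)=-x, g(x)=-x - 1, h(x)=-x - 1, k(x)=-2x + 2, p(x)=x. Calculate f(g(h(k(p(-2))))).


-6


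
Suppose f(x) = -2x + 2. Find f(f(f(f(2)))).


f(2) = -2
f(-2) = 6
f(6) = -10
f(-10) = 22

22


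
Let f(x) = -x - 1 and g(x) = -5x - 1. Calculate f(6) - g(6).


24


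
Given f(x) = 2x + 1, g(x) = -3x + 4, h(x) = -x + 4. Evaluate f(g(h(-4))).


h(-4) = 8
g(8) = -20
f(-20) = -39

-39


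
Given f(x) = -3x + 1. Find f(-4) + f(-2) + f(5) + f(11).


f(-4) = 13
f(-2) = 7
f(5) = -14
f(11) = -32
Sum = -26

-26


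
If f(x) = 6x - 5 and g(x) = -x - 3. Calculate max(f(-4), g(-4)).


f(-4) = -29
g(-4) = 1
max = 1

1


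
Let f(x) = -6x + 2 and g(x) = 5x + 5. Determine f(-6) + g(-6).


f(-6) = 38
g(-6) = -25
Sum = 13

13


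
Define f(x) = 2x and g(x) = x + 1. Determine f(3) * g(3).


f(3) = 6
g(3) = 4
Product = 24

24


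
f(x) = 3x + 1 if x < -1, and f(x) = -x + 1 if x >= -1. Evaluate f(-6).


-6 satisfies x < -1
f(-6) = -17

-17


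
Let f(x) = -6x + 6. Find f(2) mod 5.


4


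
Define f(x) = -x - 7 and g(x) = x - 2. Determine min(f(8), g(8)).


f(8) = -15
g(8) = 6
min = -15

-15


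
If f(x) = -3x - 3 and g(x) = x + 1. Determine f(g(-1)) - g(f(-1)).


f(g(-1)) = -3
g(f(-1)) = 1
Difference = -4

-4


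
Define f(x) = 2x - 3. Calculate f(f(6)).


f(6) = 9
f(9) = 15

15


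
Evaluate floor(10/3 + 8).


10/3 = 3.3333
3.3333 + 8 = 11.3333
floor(11.3333) = 11

11


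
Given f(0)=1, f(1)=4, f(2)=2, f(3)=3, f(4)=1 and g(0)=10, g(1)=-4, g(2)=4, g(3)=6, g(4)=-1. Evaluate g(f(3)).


f(3) = 3
g(3) = 6

6


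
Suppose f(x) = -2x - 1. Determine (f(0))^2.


f(0) = -1
(-1)^2 = 1

1


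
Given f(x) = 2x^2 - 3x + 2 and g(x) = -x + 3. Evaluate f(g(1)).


g(1) = 2
f(2) = 2*(2)^2 - 3*(2) + 2 = 4

4


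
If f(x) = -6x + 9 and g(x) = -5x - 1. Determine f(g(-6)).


g(-6) = 29
f(29) = -165

-165


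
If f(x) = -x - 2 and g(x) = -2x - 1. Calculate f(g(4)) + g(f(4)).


f(g(4)) = 7
g(f(4)) = 11
Sum = 18

18


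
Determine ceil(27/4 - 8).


27/4 = 6.75
6.75 - 8 = -1.25
ceil(-1.25) = -1

-1


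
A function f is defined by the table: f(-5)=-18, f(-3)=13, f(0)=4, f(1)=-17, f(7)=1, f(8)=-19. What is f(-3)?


Reading from the table at x = -3

13


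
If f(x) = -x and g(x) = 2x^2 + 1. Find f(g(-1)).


g(-1) = 3
f(3) = -3

-3


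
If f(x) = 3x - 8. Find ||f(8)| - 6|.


f(8) = 16
|16| = 16
|16 - 6| = 10

10


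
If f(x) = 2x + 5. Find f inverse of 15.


5


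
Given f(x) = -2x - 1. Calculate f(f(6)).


f(6) = -13
f(-13) = 25

25


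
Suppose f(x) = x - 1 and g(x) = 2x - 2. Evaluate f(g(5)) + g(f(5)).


13


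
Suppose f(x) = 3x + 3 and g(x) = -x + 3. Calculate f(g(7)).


g(7) = -4
f(-4) = -9

-9


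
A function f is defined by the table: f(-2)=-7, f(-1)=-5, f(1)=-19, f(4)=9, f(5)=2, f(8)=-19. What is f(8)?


Reading from the table at x = 8

-19


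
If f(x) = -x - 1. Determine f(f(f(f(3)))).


f(3) = -4
f(-4) = 3
f(3) = -4
f(-4) = 3

3


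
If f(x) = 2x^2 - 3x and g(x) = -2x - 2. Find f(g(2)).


90


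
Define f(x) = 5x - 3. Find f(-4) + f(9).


f(-4) = -23
f(9) = 42
Sum = 19

19


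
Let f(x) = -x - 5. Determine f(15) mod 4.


f(15) = -20
-20 mod 4 = 0

0


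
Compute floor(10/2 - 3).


10/2 = 5
5 - 3 = 2
floor(2) = 2

2


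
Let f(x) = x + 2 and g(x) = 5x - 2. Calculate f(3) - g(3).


f(3) = 5
g(3) = 13
Difference = -8

-8


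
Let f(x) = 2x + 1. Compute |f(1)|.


f(1) = 3
|3| = 3

3


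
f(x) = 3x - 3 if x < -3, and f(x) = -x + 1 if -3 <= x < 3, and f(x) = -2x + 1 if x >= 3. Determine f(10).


10 satisfies x >= 3
f(10) = -19

-19


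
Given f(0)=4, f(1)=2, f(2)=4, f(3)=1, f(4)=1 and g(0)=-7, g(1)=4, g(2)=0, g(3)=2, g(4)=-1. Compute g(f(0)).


f(0) = 4
g(4) = -1

-1


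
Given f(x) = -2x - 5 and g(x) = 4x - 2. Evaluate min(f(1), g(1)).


f(1) = -7
g(1) = 2
min = -7

-7


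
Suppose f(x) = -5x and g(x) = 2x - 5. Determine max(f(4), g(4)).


f(4) = -20
g(4) = 3
max = 3

3


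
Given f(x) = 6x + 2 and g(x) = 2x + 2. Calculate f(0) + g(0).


4


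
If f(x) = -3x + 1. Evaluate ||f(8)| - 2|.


f(8) = -23
|-23| = 23
|23 - 2| = 21

21


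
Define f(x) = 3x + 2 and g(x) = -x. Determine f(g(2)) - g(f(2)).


f(g(2)) = -4
g(f(2)) = -8
Difference = 4

4


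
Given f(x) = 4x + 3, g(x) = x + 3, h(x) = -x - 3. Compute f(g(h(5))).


h(5) = -8
g(-8) = -5
f(-5) = -17

-17


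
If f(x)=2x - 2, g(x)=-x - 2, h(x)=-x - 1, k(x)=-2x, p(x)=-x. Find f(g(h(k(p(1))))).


p(1) = -1
k(-1) = 2
h(2) = -3
g(-3) = 1
f(1) = 0

0


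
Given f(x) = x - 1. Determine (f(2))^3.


f(2) = 1
(1)^3 = 1

1


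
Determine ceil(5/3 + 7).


9


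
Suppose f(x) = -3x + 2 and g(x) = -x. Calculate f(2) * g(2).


f(2) = -4
g(2) = -2
Product = 8

8


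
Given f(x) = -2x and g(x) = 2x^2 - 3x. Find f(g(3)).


g(3) = 9
f(9) = -18

-18


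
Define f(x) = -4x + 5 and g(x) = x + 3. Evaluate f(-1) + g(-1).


f(-1) = 9
g(-1) = 2
Sum = 11

11


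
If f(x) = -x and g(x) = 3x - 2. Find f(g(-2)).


g(-2) = -8
f(-8) = 8

8


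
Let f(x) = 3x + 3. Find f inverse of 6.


1


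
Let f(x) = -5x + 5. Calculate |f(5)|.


f(5) = -20
|-20| = 20

20


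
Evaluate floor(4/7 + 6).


4/7 = 0.5714
0.5714 + 6 = 6.5714
floor(6.5714) = 6

6


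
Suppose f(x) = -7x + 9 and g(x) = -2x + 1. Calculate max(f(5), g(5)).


f(5) = -26
g(5) = -9
max = -9

-9


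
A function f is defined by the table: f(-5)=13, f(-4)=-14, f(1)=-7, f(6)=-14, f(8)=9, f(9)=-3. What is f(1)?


Reading from the table at x = 1

-7


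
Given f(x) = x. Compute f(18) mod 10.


8


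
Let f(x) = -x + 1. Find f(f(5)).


f(5) = -4
f(-4) = 5

5


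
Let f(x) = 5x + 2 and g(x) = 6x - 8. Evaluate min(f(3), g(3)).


f(3) = 17
g(3) = 10
min = 10

10


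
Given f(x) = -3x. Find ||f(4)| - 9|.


f(4) = -12
|-12| = 12
|12 - 9| = 3

3


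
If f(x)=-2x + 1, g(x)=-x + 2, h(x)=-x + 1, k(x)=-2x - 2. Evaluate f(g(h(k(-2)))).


k(-2) = 2
h(2) = -1
g(-1) = 3
f(3) = -5

-5


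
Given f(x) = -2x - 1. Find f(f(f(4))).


f(4) = -9
f(-9) = 17
f(17) = -35

-35


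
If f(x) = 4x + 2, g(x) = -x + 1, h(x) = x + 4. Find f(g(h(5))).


h(5) = 9
g(9) = -8
f(-8) = -30

-30


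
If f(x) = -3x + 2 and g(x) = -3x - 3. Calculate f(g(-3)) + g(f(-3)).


f(g(-3)) = -16
g(f(-3)) = -36
Sum = -52

-52


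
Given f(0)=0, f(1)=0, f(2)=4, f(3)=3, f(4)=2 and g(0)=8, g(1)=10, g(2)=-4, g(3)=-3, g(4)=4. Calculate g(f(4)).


f(4) = 2
g(2) = -4

-4


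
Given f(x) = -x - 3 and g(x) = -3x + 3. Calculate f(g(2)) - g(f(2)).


f(g(2)) = 0
g(f(2)) = 18
Difference = -18

-18


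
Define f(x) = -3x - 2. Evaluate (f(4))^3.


f(4) = -14
(-14)^3 = -2744

-2744


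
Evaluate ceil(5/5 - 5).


5/5 = 1
1 - 5 = -4
ceil(-4) = -4

-4


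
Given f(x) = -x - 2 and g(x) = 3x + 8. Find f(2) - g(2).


f(2) = -4
g(2) = 14
Difference = -18

-18


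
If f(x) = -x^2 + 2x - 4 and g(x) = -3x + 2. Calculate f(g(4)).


g(4) = -10
f(-10) = (-1)*(-10)^2 + 2*(-10) - 4 = -124

-124


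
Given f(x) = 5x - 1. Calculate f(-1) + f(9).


f(-1) = -6
f(9) = 44
Sum = 38

38


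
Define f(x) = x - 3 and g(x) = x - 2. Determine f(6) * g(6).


12


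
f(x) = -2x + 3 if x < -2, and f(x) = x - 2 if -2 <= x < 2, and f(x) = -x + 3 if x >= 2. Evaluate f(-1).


-1 satisfies -2 <= x < 2
f(-1) = -3

-3


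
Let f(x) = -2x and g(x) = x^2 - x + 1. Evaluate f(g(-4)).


g(-4) = 21
f(21) = -42

-42


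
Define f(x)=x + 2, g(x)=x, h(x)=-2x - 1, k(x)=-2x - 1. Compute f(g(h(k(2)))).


k(2) = -5
h(-5) = 9
g(9) = 9
f(9) = 11

11


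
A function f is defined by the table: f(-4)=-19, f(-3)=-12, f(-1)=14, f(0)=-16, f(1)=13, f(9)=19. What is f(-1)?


14


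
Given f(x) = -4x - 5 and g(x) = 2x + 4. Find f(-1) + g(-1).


f(-1) = -1
g(-1) = 2
Sum = 1

1


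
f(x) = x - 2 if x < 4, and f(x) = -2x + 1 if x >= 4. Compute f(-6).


-8


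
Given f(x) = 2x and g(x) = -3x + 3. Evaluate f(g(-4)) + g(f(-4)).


f(g(-4)) = 30
g(f(-4)) = 27
Sum = 57

57


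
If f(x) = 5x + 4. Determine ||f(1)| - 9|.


f(1) = 9
|9| = 9
|9 - 9| = 0

0


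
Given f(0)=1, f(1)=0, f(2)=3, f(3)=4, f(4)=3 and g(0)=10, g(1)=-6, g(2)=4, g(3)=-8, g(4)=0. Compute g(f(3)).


f(3) = 4
g(4) = 0

0


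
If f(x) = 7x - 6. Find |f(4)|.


f(4) = 22
|22| = 22

22


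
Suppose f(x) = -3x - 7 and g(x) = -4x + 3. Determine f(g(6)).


g(6) = -21
f(-21) = 56

56


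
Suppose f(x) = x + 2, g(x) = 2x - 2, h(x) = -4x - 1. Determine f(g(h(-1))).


h(-1) = 3
g(3) = 4
f(4) = 6

6


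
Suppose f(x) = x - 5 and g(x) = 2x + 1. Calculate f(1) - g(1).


f(1) = -4
g(1) = 3
Difference = -7

-7


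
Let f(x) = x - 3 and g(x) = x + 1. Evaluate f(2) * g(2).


f(2) = -1
g(2) = 3
Product = -3

-3


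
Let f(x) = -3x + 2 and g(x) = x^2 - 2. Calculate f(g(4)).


g(4) = 14
f(14) = -40

-40


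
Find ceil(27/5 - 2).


27/5 = 5.4
5.4 - 2 = 3.4
ceil(3.4) = 4

4


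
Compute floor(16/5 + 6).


9


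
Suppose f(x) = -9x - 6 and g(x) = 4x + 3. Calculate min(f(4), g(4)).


f(4) = -42
g(4) = 19
min = -42

-42


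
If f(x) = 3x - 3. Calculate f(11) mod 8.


f(11) = 30
30 mod 8 = 6

6


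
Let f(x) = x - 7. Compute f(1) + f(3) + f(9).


-8


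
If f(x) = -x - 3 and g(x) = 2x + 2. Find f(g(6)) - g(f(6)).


f(g(6)) = -17
g(f(6)) = -16
Difference = -1

-1


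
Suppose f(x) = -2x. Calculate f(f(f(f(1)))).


f(1) = -2
f(-2) = 4
f(4) = -8
f(-8) = 16

16


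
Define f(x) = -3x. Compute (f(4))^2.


f(4) = -12
(-12)^2 = 144

144


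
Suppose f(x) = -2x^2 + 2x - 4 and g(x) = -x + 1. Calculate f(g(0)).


g(0) = 1
f(1) = (-2)*(1)^2 + 2*(1) - 4 = -4

-4


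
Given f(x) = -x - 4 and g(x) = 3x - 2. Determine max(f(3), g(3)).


f(3) = -7
g(3) = 7
max = 7

7


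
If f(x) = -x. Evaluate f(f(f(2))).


f(2) = -2
f(-2) = 2
f(2) = -2

-2


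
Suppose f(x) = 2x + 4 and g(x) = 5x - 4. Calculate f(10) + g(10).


70


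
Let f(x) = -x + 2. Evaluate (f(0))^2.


f(0) = 2
(2)^2 = 4

4


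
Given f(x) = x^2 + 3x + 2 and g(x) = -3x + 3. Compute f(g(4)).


g(4) = -9
f(-9) = 1*(-9)^2 + 3*(-9) + 2 = 56

56


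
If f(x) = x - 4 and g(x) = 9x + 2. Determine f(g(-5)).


g(-5) = -43
f(-43) = -47

-47


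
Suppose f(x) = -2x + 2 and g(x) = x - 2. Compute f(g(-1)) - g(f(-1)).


f(g(-1)) = 8
g(f(-1)) = 2
Difference = 6

6


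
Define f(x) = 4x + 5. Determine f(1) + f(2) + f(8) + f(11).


f(1) = 9
f(2) = 13
f(8) = 37
f(11) = 49
Sum = 108

108


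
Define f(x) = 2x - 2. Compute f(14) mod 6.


f(14) = 26
26 mod 6 = 2

2


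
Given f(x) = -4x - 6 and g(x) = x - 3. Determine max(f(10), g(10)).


f(10) = -46
g(10) = 7
max = 7

7


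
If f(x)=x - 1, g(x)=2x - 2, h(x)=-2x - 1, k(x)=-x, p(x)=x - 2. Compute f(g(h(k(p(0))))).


p(0) = -2
k(-2) = 2
h(2) = -5
g(-5) = -12
f(-12) = -13

-13


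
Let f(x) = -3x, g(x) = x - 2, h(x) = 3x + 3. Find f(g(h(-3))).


h(-3) = -6
g(-6) = -8
f(-8) = 24

24


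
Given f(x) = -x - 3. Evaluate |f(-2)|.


1


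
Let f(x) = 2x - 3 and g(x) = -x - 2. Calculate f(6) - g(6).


f(6) = 9
g(6) = -8
Difference = 17

17


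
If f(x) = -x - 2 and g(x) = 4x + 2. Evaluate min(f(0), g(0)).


f(0) = -2
g(0) = 2
min = -2

-2


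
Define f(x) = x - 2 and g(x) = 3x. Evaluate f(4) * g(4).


f(4) = 2
g(4) = 12
Product = 24

24


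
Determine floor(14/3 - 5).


14/3 = 4.6667
4.6667 - 5 = -0.3333
floor(-0.3333) = -1

-1


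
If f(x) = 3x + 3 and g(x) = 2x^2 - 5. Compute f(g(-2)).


g(-2) = 3
f(3) = 12

12


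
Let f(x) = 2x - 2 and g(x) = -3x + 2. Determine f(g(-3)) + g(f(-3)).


46


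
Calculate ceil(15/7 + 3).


6


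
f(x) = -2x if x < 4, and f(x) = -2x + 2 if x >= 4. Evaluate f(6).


-10


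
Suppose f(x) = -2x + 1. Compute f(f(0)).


f(0) = 1
f(1) = -1

-1


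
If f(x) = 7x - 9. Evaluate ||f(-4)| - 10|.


f(-4) = -37
|-37| = 37
|37 - 10| = 27

27


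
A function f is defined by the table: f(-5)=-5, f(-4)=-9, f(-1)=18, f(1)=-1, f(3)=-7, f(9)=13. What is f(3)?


Reading from the table at x = 3

-7


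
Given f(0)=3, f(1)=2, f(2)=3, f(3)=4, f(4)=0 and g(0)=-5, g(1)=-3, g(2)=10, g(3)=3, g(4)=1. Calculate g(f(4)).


f(4) = 0
g(0) = -5

-5


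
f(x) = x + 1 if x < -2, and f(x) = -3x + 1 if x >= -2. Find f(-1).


-1 satisfies x >= -2
f(-1) = 4

4


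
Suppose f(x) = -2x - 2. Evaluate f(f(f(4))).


-38


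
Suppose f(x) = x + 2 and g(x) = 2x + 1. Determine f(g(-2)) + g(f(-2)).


f(g(-2)) = -1
g(f(-2)) = 1
Sum = 0

0


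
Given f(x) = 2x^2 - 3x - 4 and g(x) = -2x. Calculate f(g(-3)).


50


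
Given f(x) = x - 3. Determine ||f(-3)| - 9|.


f(-3) = -6
|-6| = 6
|6 - 9| = 3

3


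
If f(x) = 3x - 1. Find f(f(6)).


f(6) = 17
f(17) = 50

50


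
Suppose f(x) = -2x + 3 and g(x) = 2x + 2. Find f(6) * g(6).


f(6) = -9
g(6) = 14
Product = -126

-126


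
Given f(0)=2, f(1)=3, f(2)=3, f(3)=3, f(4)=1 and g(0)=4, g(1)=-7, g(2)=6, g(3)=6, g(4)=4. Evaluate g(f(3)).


f(3) = 3
g(3) = 6

6


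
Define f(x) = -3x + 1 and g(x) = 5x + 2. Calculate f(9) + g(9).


f(9) = -26
g(9) = 47
Sum = 21

21


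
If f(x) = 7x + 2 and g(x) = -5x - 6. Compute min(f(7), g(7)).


f(7) = 51
g(7) = -41
min = -41

-41


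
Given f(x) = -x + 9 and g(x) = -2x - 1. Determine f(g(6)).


g(6) = -13
f(-13) = 22

22


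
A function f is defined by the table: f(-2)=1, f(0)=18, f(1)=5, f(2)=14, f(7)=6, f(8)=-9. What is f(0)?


Reading from the table at x = 0

18


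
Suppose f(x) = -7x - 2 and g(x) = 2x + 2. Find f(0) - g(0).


f(0) = -2
g(0) = 2
Difference = -4

-4


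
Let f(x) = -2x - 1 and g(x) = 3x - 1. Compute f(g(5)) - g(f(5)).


f(g(5)) = -29
g(f(5)) = -34
Difference = 5

5


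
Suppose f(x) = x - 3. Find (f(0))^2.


f(0) = -3
(-3)^2 = 9

9


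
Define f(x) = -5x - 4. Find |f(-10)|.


f(-10) = 46
|46| = 46

46


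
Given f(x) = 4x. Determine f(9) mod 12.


f(9) = 36
36 mod 12 = 0

0


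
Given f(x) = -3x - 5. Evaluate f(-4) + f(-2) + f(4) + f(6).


f(-4) = 7
f(-2) = 1
f(4) = -17
f(6) = -23
Sum = -32

-32


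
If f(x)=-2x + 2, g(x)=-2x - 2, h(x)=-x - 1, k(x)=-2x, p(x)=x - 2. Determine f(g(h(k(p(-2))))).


-30


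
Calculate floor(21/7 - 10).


21/7 = 3
3 - 10 = -7
floor(-7) = -7

-7


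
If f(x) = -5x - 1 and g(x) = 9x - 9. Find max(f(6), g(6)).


f(6) = -31
g(6) = 45
max = 45

45


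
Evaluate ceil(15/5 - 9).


15/5 = 3
3 - 9 = -6
ceil(-6) = -6

-6


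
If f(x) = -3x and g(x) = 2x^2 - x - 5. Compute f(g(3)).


g(3) = 10
f(10) = -30

-30


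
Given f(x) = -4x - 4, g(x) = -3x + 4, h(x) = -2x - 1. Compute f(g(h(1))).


-56


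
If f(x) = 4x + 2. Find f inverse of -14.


-4


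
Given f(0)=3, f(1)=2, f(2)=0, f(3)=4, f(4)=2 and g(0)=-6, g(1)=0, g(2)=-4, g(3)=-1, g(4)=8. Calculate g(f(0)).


f(0) = 3
g(3) = -1

-1


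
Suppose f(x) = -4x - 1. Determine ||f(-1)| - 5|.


2


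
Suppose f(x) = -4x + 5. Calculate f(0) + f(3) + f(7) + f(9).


f(0) = 5
f(3) = -7
f(7) = -23
f(9) = -31
Sum = -56

-56


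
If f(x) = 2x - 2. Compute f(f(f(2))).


2


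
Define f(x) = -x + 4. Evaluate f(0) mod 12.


f(0) = 4
4 mod 12 = 4

4


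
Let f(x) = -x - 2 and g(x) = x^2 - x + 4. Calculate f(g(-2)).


g(-2) = 10
f(10) = -12

-12


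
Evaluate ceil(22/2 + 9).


22/2 = 11
11 + 9 = 20
ceil(20) = 20

20


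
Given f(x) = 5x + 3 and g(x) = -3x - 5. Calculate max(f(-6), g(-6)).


f(-6) = -27
g(-6) = 13
max = 13

13


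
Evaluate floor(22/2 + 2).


22/2 = 11
11 + 2 = 13
floor(13) = 13

13


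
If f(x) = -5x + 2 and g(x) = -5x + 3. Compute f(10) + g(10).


f(10) = -48
g(10) = -47
Sum = -95

-95


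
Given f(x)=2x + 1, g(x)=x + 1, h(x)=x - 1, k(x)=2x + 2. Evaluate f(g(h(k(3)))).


17


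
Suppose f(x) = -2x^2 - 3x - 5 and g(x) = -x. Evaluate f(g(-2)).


g(-2) = 2
f(2) = (-2)*(2)^2 - 3*(2) - 5 = -19

-19


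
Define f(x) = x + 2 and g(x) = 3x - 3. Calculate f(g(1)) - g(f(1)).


f(g(1)) = 2
g(f(1)) = 6
Difference = -4

-4


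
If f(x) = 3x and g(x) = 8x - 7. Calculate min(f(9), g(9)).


f(9) = 27
g(9) = 65
min = 27

27


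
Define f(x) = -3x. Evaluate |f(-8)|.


f(-8) = 24
|24| = 24

24


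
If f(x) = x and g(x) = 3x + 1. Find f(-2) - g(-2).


f(-2) = -2
g(-2) = -5
Difference = 3

3


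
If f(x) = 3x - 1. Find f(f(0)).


f(0) = -1
f(-1) = -4

-4


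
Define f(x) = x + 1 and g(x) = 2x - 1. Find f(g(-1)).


-2


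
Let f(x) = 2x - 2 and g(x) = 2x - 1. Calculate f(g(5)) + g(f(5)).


f(g(5)) = 16
g(f(5)) = 15
Sum = 31

31


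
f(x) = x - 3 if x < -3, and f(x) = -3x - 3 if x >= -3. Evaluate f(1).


1 satisfies x >= -3
f(1) = -6

-6


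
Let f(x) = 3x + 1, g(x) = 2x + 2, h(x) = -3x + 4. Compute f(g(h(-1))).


h(-1) = 7
g(7) = 16
f(16) = 49

49


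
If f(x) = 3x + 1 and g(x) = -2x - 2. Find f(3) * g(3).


f(3) = 10
g(3) = -8
Product = -80

-80


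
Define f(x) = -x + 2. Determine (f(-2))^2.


f(-2) = 4
(4)^2 = 16

16


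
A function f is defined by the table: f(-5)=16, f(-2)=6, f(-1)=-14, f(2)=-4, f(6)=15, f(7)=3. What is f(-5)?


Reading from the table at x = -5

16


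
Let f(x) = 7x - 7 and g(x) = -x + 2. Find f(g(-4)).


g(-4) = 6
f(6) = 35

35


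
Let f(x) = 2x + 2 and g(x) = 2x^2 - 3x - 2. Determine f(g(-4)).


86


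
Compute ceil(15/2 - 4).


15/2 = 7.5
7.5 - 4 = 3.5
ceil(3.5) = 4

4


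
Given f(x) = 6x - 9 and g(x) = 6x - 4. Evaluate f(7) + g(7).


f(7) = 33
g(7) = 38
Sum = 71

71


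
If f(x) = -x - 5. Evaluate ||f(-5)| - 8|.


8


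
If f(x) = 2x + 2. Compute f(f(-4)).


f(-4) = -6
f(-6) = -10

-10


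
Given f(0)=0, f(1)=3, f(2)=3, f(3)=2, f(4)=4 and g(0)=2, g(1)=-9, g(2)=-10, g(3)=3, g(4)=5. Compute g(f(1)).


3


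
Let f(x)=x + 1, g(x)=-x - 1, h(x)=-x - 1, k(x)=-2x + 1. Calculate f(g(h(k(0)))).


k(0) = 1
h(1) = -2
g(-2) = 1
f(1) = 2

2


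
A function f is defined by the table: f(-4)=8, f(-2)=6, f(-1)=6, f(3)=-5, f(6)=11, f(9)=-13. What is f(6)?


11


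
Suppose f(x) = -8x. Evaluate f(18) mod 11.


f(18) = -144
-144 mod 11 = 10

10


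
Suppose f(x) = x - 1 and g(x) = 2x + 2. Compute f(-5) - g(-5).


2


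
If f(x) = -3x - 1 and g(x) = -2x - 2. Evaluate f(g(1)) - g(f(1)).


f(g(1)) = 11
g(f(1)) = 6
Difference = 5

5


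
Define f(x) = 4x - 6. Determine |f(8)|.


f(8) = 26
|26| = 26

26


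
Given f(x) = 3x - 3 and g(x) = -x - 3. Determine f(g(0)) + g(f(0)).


-12


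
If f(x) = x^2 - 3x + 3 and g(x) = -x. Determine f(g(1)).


g(1) = -1
f(-1) = 1*(-1)^2 - 3*(-1) + 3 = 7

7


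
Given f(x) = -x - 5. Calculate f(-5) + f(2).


f(-5) = 0
f(2) = -7
Sum = -7

-7


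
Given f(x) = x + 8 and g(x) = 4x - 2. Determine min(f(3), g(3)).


10


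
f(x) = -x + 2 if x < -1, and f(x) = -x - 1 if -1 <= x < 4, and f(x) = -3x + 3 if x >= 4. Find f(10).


-27


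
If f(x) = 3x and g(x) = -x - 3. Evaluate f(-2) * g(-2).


f(-2) = -6
g(-2) = -1
Product = 6

6


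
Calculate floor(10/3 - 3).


10/3 = 3.3333
3.3333 - 3 = 0.3333
floor(0.3333) = 0

0


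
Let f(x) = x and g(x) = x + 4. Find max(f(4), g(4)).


f(4) = 4
g(4) = 8
max = 8

8


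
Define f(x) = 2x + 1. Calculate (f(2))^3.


125


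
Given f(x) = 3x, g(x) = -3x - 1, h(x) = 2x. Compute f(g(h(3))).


h(3) = 6
g(6) = -19
f(-19) = -57

-57


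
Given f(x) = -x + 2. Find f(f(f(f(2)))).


f(2) = 0
f(0) = 2
f(2) = 0
f(0) = 2

2


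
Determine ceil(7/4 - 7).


7/4 = 1.75
1.75 - 7 = -5.25
ceil(-5.25) = -5

-5


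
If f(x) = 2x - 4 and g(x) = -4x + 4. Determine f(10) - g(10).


f(10) = 16
g(10) = -36
Difference = 52

52


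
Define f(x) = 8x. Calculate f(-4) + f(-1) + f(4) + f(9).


f(-4) = -32
f(-1) = -8
f(4) = 32
f(9) = 72
Sum = 64

64


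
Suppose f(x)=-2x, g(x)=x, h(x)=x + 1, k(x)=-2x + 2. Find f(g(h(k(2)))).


k(2) = -2
h(-2) = -1
g(-1) = -1
f(-1) = 2

2


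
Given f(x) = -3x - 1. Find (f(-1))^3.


f(-1) = 2
(2)^3 = 8

8


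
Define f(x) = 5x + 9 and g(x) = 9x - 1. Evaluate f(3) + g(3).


f(3) = 24
g(3) = 26
Sum = 50

50


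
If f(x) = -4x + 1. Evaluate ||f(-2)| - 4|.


f(-2) = 9
|9| = 9
|9 - 4| = 5

5


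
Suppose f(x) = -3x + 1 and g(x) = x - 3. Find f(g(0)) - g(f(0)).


12


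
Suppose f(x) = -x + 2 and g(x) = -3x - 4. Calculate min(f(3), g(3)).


f(3) = -1
g(3) = -13
min = -13

-13
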